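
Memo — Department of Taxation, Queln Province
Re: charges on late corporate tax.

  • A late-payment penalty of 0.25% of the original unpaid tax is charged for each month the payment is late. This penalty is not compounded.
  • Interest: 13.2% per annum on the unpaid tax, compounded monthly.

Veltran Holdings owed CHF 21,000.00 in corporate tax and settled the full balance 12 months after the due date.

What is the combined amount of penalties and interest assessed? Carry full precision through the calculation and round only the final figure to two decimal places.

Late-payment penalty: 12 × 0.25% × CHF 21,000.00 = CHF 630.00
Interest (13.2%/yr ÷ 12 = 1.1%/month): CHF 21,000.00 × ((1 + 0.011)^12 − 1) = CHF 2,946.0101…
Penalties + interest = CHF 630.0000 + CHF 2,946.0101… = CHF 3,576.01

CHF 3,576.01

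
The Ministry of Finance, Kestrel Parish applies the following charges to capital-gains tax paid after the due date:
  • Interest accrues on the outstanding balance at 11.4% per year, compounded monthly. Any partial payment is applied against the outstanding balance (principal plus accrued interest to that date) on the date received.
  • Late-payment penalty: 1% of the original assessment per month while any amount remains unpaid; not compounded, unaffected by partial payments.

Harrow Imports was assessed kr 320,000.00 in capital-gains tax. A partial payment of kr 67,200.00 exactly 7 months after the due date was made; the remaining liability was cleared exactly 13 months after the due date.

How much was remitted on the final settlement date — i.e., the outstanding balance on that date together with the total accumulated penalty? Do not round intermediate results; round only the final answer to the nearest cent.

kr 332,330.47

Monthly rate = 11.4% ÷ 12 = 0.95%
Balance at month 7: kr 320,000.0000 × (1 + 0.0095)^7 = kr 341,896.1743…
After kr 67,200.00 payment: kr 341,896.1743… − kr 67,200.00 = kr 274,696.1743…
Balance at month 13: kr 274,696.1743… × (1 + 0.0095)^6 = kr 290,730.4703…
Penalty: 13 × 1% × kr 320,000.00 = kr 41,600.00
Final settlement = outstanding balance + penalty = kr 290,730.4703… + kr 41,600.00 = kr 332,330.47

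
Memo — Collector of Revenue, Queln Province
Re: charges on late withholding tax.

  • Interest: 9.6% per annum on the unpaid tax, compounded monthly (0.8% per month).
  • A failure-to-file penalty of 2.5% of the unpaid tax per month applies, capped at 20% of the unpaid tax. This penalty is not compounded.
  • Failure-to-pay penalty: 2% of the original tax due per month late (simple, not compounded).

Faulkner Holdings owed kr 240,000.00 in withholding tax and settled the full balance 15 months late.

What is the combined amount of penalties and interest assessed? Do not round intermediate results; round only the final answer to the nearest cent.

Failure-to-file: 15 × 2.5% × kr 240,000.00 = kr 90,000.00, capped at 20% × kr 240,000.00 = kr 48,000.00
Failure-to-pay penalty: 15 × 2% × kr 240,000.00 = kr 72,000.00
Interest: kr 240,000.00 × ((1 + 0.008)^15 − 1) = kr 240,000.00 × 0.1269587… = kr 30,470.0762…
Penalties + interest = kr 120,000.0000 + kr 30,470.0762… = kr 150,470.08

kr 150,470.08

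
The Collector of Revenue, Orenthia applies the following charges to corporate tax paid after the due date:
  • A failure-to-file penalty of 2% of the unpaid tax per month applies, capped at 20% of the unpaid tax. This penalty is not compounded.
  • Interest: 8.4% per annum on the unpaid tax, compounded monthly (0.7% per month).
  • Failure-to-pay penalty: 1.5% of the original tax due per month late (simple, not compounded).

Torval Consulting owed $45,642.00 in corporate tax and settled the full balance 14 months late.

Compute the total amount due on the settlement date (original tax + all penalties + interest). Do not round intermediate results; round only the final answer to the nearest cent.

Failure-to-file: 14 × 2% × $45,642.00 = $12,779.76, capped at 20% × $45,642.00 = $9,128.40
Failure-to-pay penalty: 14 × 1.5% × $45,642.00 = $9,584.82
Interest: $45,642.00 × ((1 + 0.007)^14 − 1) = $45,642.00 × 0.1025863… = $4,682.2434…
Total = $45,642.00 + $18,713.2200 + $4,682.2434… = $69,037.46

$69,037.46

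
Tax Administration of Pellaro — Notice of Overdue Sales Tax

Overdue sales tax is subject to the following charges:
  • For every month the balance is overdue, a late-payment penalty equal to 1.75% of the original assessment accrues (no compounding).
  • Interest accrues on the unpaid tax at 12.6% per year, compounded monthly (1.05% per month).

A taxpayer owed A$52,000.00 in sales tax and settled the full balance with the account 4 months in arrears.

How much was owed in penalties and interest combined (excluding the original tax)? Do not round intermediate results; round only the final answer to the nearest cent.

Late-payment penalty = 1.75% × A$52,000.00 × 4 mo = A$3,640.00
Interest: A$52,000.00 × ((1 + 0.0105)^4 − 1) = A$52,000.00 × 0.0426661… = A$2,218.6394…
Penalties + interest = A$3,640.0000 + A$2,218.6394… = A$5,858.64

A$5,858.64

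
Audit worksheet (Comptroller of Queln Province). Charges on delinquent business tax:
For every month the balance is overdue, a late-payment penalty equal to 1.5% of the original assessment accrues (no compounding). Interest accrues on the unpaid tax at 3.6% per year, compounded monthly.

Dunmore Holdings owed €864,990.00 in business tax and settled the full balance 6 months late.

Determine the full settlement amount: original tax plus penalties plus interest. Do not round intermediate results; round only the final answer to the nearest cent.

€958,526.16

Late-payment penalty: 6 × 1.5% × €864,990.00 = €77,849.10
Interest (3.6%/yr ÷ 12 = 0.3%/month): €864,990.00 × ((1 + 0.003)^6 − 1) = €15,687.0618…
Total = €864,990.00 + €77,849.1000 + €15,687.0618… = €958,526.16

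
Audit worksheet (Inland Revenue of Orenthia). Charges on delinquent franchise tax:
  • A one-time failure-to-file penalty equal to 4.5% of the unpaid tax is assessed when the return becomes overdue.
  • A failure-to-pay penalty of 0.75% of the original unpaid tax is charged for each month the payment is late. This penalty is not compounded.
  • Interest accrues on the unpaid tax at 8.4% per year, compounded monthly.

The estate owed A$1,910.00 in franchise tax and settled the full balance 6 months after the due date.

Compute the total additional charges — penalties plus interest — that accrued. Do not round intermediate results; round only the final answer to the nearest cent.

Failure-to-file penalty: 4.5% × A$1,910.00 = A$85.95
Failure-to-pay penalty: 6 × 0.75% × A$1,910.00 = A$85.95
Interest (8.4%/yr ÷ 12 = 0.7%/month): A$1,910.00 × ((1 + 0.007)^6 − 1) = A$81.6370…
Penalties + interest = A$171.9000 + A$81.6370… = A$253.54

A$253.54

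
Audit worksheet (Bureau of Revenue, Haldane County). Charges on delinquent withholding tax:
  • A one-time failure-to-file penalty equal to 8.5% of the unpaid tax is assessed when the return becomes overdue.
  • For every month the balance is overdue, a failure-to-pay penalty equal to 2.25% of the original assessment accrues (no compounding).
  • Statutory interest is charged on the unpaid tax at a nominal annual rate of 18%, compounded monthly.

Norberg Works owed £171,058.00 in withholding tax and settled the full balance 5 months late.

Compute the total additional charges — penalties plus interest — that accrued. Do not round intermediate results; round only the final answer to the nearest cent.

£47,004.00

Failure-to-file penalty: 8.5% × £171,058.00 = £14,539.93
Failure-to-pay penalty = 2.25% × £171,058.00 × 5 mo = £19,244.03…
Interest (18%/yr ÷ 12 = 1.5%/month): £171,058.00 × ((1 + 0.015)^5 − 1) = £13,220.0471…
Penalties + interest = £33,783.9550 + £13,220.0471… = £47,004.00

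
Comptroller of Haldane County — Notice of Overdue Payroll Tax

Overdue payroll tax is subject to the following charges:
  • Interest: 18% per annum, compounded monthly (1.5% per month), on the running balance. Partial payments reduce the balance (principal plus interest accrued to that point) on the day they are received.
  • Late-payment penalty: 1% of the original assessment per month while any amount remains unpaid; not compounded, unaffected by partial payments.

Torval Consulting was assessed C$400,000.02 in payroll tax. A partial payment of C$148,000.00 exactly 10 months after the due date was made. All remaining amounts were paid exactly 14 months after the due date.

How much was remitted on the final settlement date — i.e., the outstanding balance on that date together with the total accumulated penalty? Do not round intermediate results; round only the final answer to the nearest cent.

C$391,620.51

Balance at month 10: C$400,000.0200 × (1 + 0.015)^10 = C$464,216.3532…
After C$148,000.00 payment: C$464,216.3532… − C$148,000.00 = C$316,216.3532…
Balance at month 14: C$316,216.3532… × (1 + 0.015)^4 = C$335,620.5114…
Penalty: 14 × 1% × C$400,000.02 = C$56,000.00…
Final settlement = outstanding balance + penalty = C$335,620.5114… + C$56,000.00… = C$391,620.51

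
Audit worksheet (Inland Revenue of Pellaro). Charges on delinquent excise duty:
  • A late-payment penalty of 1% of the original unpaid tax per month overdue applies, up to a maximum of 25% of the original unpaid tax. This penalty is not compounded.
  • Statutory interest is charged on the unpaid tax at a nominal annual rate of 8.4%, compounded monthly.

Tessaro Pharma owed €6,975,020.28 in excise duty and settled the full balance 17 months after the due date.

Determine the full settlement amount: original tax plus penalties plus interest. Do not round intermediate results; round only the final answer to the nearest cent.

Penalty: 17 × 1% × €6,975,020.28 = €1,185,753.45… (below the 25% cap of €1,743,755.07)
Interest (8.4%/yr ÷ 12 = 0.7%/month): €6,975,020.28 × ((1 + 0.007)^17 − 1) = €878,176.3958…
Total = €6,975,020.28 + €1,185,753.4476 + €878,176.3958… = €9,038,950.12

€9,038,950.12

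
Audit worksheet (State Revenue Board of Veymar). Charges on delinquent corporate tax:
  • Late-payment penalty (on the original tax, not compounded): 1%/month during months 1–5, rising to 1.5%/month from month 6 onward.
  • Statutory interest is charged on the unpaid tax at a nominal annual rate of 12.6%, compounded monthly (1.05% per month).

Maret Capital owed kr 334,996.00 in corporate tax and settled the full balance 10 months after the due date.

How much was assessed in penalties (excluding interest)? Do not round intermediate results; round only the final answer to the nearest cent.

Penalty, months 1–5: 5 × 1% × kr 334,996.00 = kr 16,749.80
Penalty, months 6–10: 5 × 1.5% × kr 334,996.00 = kr 25,124.70
Total penalty = kr 16,749.80 + kr 25,124.70 = kr 41,874.50

kr 41,874.50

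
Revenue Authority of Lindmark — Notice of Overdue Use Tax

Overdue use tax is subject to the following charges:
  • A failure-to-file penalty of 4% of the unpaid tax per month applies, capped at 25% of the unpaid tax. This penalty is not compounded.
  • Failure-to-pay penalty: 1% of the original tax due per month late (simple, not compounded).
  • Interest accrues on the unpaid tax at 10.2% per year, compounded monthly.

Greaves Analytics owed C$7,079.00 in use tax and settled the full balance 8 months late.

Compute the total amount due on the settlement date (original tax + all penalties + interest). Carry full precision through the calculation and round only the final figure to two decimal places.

Failure-to-file: 8 × 4% × C$7,079.00 = C$2,265.28, capped at 25% × C$7,079.00 = C$1,769.75
Failure-to-pay penalty: 8 × 1% × C$7,079.00 = C$566.32
Interest (10.2%/yr ÷ 12 = 0.85%/month): C$7,079.00 × ((1 + 0.0085)^8 − 1) = C$495.9389…
Total = C$7,079.00 + C$2,336.0700 + C$495.9389… = C$9,911.01

C$9,911.01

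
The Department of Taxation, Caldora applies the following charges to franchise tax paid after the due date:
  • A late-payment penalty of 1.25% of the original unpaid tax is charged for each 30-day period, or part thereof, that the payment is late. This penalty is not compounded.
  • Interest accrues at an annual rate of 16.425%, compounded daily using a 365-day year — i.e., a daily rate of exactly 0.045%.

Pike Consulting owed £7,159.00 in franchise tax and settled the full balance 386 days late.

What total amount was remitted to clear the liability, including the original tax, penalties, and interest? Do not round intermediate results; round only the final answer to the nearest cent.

£9,680.06

Penalty periods: ⌈386/30⌉ = 13; penalty = 13 × 1.25% × £7,159.00 = £1,163.34…
Interest: £7,159.00 × ((1 + 0.00045)^386 − 1) = £7,159.00 × 0.18965212… = £1,357.7195…
Total = £7,159.00 + £1,163.3375 + £1,357.7195… = £9,680.06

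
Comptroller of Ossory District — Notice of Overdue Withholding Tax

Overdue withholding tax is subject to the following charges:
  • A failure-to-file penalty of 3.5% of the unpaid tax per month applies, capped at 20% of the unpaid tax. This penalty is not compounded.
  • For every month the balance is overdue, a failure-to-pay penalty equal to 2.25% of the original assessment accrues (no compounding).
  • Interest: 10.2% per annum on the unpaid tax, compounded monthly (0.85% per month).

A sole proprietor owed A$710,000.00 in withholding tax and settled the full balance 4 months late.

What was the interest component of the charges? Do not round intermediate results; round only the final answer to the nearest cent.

A$24,449.53

Interest: A$710,000.00 × ((1 + 0.0085)^4 − 1) = A$710,000.00 × 0.0344360… = A$24,449.5328…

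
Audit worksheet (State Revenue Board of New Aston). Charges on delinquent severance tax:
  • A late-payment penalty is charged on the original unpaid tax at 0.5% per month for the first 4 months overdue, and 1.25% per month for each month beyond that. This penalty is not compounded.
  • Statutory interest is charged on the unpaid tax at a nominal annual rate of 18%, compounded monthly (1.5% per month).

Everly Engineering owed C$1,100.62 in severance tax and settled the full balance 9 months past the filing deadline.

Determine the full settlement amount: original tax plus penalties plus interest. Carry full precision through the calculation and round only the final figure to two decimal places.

C$1,349.24

Penalty, months 1–4: 4 × 0.5% × C$1,100.62 = C$22.01…
Penalty, months 5–9: 5 × 1.25% × C$1,100.62 = C$68.79…
Interest: C$1,100.62 × ((1 + 0.015)^9 − 1) = C$1,100.62 × 0.1433900… = C$157.8179…
Total = C$1,100.62 + C$90.8012… + C$157.8179… = C$1,349.24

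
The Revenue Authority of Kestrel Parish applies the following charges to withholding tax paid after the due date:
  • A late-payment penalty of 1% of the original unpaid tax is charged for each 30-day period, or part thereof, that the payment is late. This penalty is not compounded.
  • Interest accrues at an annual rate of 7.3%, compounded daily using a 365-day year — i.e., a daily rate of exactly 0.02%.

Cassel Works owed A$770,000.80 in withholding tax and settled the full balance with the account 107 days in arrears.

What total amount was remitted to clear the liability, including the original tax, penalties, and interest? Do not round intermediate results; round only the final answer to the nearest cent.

A$817,454.75

Penalty periods: ⌈107/30⌉ = 4; penalty = 4 × 1% × A$770,000.80 = A$30,800.03…
Interest: A$770,000.80 × ((1 + 0.0002)^107 − 1) = A$770,000.80 × 0.02162844… = A$16,653.9132…
Total = A$770,000.80 + A$30,800.0320 + A$16,653.9132… = A$817,454.75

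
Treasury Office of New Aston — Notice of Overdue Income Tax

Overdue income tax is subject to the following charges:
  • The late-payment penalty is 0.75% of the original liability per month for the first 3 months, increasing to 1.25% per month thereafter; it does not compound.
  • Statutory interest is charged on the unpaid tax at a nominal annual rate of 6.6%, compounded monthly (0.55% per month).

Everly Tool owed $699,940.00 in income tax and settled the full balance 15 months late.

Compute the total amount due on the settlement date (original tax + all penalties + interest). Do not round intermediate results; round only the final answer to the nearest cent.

Penalty, months 1–3: 3 × 0.75% × $699,940.00 = $15,748.65
Penalty, months 4–15: 12 × 1.25% × $699,940.00 = $104,991.00
Interest: $699,940.00 × ((1 + 0.0055)^15 − 1) = $699,940.00 × 0.0857532… = $60,022.1053…
Total = $699,940.00 + $120,739.6500 + $60,022.1053… = $880,701.76

$880,701.76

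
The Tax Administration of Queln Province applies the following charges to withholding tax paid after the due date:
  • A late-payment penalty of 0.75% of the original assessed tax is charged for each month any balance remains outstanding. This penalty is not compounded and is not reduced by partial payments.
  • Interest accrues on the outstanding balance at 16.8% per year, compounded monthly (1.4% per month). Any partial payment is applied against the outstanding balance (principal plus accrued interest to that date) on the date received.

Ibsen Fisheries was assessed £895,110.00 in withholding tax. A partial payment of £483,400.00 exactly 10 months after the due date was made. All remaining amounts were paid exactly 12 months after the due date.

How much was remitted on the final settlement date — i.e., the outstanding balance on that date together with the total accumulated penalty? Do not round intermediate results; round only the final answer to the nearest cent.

£641,155.35

Balance at month 10: £895,110.0000 × (1 + 0.014)^10 = £1,028,622.3559…
After £483,400.00 payment: £1,028,622.3559… − £483,400.00 = £545,222.3559…
Balance at month 12: £545,222.3559… × (1 + 0.014)^2 = £560,595.4455…
Penalty: 12 × 0.75% × £895,110.00 = £80,559.90
Final settlement = outstanding balance + penalty = £560,595.4455… + £80,559.90 = £641,155.35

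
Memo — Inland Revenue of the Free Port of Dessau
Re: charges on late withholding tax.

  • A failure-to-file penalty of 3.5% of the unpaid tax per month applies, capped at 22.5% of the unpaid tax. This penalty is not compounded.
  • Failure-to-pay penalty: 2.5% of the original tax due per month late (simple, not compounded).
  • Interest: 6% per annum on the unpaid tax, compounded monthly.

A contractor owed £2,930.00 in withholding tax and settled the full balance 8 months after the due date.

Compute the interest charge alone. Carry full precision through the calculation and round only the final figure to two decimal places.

Interest (6%/yr ÷ 12 = 0.5%/month): £2,930.00 × ((1 + 0.005)^8 − 1) = £119.2716…

£119.27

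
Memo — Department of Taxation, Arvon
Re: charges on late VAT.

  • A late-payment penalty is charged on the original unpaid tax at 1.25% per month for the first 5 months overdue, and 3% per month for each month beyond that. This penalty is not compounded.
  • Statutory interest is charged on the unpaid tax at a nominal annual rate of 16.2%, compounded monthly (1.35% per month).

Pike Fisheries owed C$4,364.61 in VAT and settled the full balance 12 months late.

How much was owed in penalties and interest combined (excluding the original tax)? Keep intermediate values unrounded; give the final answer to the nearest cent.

C$1,951.36

Penalty, months 1–5: 5 × 1.25% × C$4,364.61 = C$272.79…
Penalty, months 6–12: 7 × 3% × C$4,364.61 = C$916.57…
Interest: C$4,364.61 × ((1 + 0.0135)^12 − 1) = C$4,364.61 × 0.1745866… = C$762.0024…
Penalties + interest = C$1,189.3562… + C$762.0024… = C$1,951.36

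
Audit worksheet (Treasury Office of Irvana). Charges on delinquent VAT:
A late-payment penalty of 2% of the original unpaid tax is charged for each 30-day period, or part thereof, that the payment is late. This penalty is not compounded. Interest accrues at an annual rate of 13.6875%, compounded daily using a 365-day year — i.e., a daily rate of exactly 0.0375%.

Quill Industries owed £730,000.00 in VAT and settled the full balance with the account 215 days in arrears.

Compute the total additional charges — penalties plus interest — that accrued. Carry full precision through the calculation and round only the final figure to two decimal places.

£178,082.00

Penalty periods: ⌈215/30⌉ = 8; penalty = 8 × 2% × £730,000.00 = £116,800.00
Interest: £730,000.00 × ((1 + 0.000375)^215 − 1) = £730,000.00 × 0.08394795… = £61,282.0046…
Penalties + interest = £116,800.0000 + £61,282.0046… = £178,082.00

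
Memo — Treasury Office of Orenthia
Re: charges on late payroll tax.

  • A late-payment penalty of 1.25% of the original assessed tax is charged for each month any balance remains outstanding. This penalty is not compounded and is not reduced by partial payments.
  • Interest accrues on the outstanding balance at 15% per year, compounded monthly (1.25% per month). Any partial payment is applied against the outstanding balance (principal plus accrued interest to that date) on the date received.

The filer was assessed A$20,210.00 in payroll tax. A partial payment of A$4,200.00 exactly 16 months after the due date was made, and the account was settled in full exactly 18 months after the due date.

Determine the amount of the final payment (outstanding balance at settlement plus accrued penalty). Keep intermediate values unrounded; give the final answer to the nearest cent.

A$25,515.76

Balance at month 16: A$20,210.0000 × (1 + 0.0125)^16 = A$24,653.9678…
After A$4,200.00 payment: A$24,653.9678… − A$4,200.00 = A$20,453.9678…
Balance at month 18: A$20,453.9678… × (1 + 0.0125)^2 = A$20,968.5129…
Penalty: 18 × 1.25% × A$20,210.00 = A$4,547.25
Final settlement = outstanding balance + penalty = A$20,968.5129… + A$4,547.25 = A$25,515.76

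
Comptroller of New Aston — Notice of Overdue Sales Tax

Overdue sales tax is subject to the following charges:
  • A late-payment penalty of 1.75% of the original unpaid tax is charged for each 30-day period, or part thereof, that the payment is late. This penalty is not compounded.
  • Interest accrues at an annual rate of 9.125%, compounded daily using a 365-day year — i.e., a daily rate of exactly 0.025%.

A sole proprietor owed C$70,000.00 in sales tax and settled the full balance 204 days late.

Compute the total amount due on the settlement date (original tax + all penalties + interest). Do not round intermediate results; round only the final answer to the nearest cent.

Penalty periods: ⌈204/30⌉ = 7; penalty = 7 × 1.75% × C$70,000.00 = C$8,575.00
Interest: C$70,000.00 × ((1 + 0.00025)^204 − 1) = C$70,000.00 × 0.05231619… = C$3,662.1330…
Total = C$70,000.00 + C$8,575.0000 + C$3,662.1330… = C$82,237.13

C$82,237.13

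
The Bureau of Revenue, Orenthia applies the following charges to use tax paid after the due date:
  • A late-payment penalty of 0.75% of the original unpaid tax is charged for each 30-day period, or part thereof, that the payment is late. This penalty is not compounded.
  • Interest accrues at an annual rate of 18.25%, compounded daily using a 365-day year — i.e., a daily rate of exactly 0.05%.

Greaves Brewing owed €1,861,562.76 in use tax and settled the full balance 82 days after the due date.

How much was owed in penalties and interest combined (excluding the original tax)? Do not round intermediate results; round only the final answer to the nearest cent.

Penalty periods: ⌈82/30⌉ = 3; penalty = 3 × 0.75% × €1,861,562.76 = €41,885.16…
Interest: €1,861,562.76 × ((1 + 0.0005)^82 − 1) = €1,861,562.76 × 0.04184143… = €77,890.4482…
Penalties + interest = €41,885.1621 + €77,890.4482… = €119,775.61

€119,775.61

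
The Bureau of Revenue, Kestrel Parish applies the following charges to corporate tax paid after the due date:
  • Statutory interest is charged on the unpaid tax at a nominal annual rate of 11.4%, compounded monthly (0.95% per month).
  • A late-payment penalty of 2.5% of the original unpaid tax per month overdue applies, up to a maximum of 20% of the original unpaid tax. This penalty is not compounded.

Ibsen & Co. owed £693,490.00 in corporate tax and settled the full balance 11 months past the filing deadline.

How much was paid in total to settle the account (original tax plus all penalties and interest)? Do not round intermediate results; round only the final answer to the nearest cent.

Penalty (uncapped): 11 × 2.5% × £693,490.00 = £190,709.75; cap = 20% × £693,490.00 = £138,698.00 → penalty = £138,698.00
Interest: £693,490.00 × ((1 + 0.0095)^11 − 1) = £693,490.00 × 0.1096079… = £76,012.0109…
Total = £693,490.00 + £138,698.0000 + £76,012.0109… = £908,200.01

£908,200.01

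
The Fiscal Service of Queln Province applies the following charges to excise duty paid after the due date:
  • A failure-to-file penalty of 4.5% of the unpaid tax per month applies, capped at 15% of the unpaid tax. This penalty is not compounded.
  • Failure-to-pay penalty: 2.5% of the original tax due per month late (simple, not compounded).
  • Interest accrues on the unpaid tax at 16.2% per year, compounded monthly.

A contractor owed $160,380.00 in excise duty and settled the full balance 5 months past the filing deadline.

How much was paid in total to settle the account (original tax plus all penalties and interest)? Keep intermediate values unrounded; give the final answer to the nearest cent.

Failure-to-file: 5 × 4.5% × $160,380.00 = $36,085.50, capped at 15% × $160,380.00 = $24,057.00
Failure-to-pay penalty: 5 × 2.5% × $160,380.00 = $20,047.50
Interest (16.2%/yr ÷ 12 = 1.35%/month): $160,380.00 × ((1 + 0.0135)^5 − 1) = $11,121.9152…
Total = $160,380.00 + $44,104.5000 + $11,121.9152… = $215,606.42

$215,606.42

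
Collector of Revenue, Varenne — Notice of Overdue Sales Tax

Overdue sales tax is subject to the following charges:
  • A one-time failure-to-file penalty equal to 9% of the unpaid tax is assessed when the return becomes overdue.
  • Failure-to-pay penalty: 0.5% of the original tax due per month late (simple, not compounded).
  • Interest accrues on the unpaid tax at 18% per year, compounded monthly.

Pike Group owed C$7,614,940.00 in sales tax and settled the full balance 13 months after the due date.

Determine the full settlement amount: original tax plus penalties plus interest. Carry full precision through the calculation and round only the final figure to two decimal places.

Failure-to-file penalty: 9% × C$7,614,940.00 = C$685,344.60
Failure-to-pay penalty = 0.5% × C$7,614,940.00 × 13 mo = C$494,971.10
Interest (18%/yr ÷ 12 = 1.5%/month): C$7,614,940.00 × ((1 + 0.015)^13 − 1) = C$1,626,189.0482…
Total = C$7,614,940.00 + C$1,180,315.7000 + C$1,626,189.0482… = C$10,421,444.75

C$10,421,444.75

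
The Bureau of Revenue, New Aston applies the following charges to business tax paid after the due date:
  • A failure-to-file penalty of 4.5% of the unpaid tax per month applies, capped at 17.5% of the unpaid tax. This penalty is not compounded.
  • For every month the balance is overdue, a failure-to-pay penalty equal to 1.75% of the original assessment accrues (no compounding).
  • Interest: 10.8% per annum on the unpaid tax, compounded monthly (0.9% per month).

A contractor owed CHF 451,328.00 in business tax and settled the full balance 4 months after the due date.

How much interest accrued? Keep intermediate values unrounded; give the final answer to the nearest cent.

CHF 16,468.47

Interest: CHF 451,328.00 × ((1 + 0.009)^4 − 1) = CHF 451,328.00 × 0.0364889… = CHF 16,468.4724…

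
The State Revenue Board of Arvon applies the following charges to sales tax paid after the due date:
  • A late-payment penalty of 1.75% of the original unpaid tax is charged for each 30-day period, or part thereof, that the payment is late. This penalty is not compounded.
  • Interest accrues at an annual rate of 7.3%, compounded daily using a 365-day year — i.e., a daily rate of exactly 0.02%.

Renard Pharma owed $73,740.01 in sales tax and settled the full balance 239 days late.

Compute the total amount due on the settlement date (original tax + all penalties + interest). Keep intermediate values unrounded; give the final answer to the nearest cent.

Penalty periods: ⌈239/30⌉ = 8; penalty = 8 × 1.75% × $73,740.01 = $10,323.60…
Interest: $73,740.01 × ((1 + 0.0002)^239 − 1) = $73,740.01 × 0.04895583… = $3,610.0033…
Total = $73,740.01 + $10,323.6014 + $3,610.0033… = $87,673.61

$87,673.61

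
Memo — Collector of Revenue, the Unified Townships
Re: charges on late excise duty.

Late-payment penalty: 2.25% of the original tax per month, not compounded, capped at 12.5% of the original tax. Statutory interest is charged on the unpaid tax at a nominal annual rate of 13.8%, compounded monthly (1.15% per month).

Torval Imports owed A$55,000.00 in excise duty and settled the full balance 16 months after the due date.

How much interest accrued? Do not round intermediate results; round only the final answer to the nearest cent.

Interest: A$55,000.00 × ((1 + 0.0115)^16 − 1) = A$55,000.00 × 0.2007544… = A$11,041.4931…

A$11,041.49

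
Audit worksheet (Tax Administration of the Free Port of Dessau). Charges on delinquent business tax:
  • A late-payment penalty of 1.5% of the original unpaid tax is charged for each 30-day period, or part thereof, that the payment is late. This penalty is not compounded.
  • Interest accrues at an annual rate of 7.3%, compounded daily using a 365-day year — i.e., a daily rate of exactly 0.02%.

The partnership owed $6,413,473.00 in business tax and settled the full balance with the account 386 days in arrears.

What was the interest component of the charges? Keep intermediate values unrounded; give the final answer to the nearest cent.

Interest: $6,413,473.00 × ((1 + 0.0002)^386 − 1) = $6,413,473.00 × 0.08024977… = $514,679.7201…

$514,679.72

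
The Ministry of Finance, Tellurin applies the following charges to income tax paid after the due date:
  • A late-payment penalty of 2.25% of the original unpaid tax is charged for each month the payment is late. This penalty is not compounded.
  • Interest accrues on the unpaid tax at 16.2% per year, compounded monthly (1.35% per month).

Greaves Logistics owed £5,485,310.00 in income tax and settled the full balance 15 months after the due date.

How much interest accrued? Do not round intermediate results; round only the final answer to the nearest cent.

£1,222,140.43

Interest: £5,485,310.00 × ((1 + 0.0135)^15 − 1) = £5,485,310.00 × 0.2228024… = £1,222,140.4333…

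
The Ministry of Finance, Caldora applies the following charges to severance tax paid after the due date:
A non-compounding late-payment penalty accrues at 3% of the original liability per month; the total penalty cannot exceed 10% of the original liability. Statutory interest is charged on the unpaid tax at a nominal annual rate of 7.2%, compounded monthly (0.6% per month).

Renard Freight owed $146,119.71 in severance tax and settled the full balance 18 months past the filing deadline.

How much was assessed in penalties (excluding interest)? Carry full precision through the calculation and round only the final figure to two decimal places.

Penalty (uncapped): 18 × 3% × $146,119.71 = $78,904.64…; cap = 10% × $146,119.71 = $14,611.97… → penalty = $14,611.97…

$14,611.97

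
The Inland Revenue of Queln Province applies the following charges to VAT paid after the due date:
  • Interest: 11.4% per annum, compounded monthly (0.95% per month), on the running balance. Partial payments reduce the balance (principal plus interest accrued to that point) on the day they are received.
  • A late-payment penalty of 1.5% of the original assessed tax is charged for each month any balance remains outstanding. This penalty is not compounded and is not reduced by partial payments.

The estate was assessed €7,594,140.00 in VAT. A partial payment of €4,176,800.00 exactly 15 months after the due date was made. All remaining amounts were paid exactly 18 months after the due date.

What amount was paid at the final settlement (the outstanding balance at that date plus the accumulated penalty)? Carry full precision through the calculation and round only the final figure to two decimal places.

Balance at month 15: €7,594,140.0000 × (1 + 0.0095)^15 = €8,751,317.6605…
After €4,176,800.00 payment: €8,751,317.6605… − €4,176,800.00 = €4,574,517.6605…
Balance at month 18: €4,574,517.6605… × (1 + 0.0095)^3 = €4,706,133.8866…
Penalty: 18 × 1.5% × €7,594,140.00 = €2,050,417.80
Final settlement = outstanding balance + penalty = €4,706,133.8866… + €2,050,417.80 = €6,756,551.69

€6,756,551.69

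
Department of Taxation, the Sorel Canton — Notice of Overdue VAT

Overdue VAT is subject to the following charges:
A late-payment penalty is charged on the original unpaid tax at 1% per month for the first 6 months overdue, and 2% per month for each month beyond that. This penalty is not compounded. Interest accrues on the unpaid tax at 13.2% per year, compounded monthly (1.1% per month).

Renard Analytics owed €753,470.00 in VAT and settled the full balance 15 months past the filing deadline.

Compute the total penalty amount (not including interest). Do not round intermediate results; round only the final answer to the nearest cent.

Penalty, months 1–6: 6 × 1% × €753,470.00 = €45,208.20
Penalty, months 7–15: 9 × 2% × €753,470.00 = €135,624.60
Total penalty = €45,208.20 + €135,624.60 = €180,832.80

€180,832.80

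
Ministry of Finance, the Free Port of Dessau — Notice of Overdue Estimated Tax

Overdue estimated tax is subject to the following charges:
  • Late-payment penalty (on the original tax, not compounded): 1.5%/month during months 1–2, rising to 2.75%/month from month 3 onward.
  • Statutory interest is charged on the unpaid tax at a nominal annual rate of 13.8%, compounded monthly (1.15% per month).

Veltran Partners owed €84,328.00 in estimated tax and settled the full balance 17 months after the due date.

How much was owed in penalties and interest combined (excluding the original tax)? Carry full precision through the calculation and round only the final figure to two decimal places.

€55,408.82

Penalty, months 1–2: 2 × 1.5% × €84,328.00 = €2,529.84
Penalty, months 3–17: 15 × 2.75% × €84,328.00 = €34,785.30
Interest: €84,328.00 × ((1 + 0.0115)^17 − 1) = €84,328.00 × 0.2145631… = €18,093.6767…
Penalties + interest = €37,315.1400 + €18,093.6767… = €55,408.82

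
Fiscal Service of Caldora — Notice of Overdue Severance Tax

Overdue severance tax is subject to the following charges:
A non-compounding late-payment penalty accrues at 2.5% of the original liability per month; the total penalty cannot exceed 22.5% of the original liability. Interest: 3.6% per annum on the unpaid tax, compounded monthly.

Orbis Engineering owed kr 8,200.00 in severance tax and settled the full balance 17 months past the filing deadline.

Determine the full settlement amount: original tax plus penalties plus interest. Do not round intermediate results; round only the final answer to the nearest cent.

kr 10,473.39

Penalty (uncapped): 17 × 2.5% × kr 8,200.00 = kr 3,485.00; cap = 22.5% × kr 8,200.00 = kr 1,845.00 → penalty = kr 1,845.00
Interest (3.6%/yr ÷ 12 = 0.3%/month): kr 8,200.00 × ((1 + 0.003)^17 − 1) = kr 428.3889…
Total = kr 8,200.00 + kr 1,845.0000 + kr 428.3889… = kr 10,473.39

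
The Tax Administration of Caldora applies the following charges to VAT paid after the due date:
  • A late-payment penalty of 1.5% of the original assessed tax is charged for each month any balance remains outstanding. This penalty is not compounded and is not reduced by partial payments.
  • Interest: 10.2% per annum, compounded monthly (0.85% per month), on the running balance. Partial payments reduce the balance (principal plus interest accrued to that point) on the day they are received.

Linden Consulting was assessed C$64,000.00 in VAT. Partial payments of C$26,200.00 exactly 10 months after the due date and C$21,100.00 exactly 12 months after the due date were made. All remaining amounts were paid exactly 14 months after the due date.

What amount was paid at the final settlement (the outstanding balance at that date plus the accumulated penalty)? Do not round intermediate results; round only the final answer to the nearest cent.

C$36,928.98

Balance at month 10: C$64,000.0000 × (1 + 0.0085)^10 = C$69,652.8674…
After C$26,200.00 payment: C$69,652.8674… − C$26,200.00 = C$43,452.8674…
Balance at month 12: C$43,452.8674… × (1 + 0.0085)^2 = C$44,194.7056…
After C$21,100.00 payment: C$44,194.7056… − C$21,100.00 = C$23,094.7056…
Balance at month 14: C$23,094.7056… × (1 + 0.0085)^2 = C$23,488.9842…
Penalty: 14 × 1.5% × C$64,000.00 = C$13,440.00
Final settlement = outstanding balance + penalty = C$23,488.9842… + C$13,440.00 = C$36,928.98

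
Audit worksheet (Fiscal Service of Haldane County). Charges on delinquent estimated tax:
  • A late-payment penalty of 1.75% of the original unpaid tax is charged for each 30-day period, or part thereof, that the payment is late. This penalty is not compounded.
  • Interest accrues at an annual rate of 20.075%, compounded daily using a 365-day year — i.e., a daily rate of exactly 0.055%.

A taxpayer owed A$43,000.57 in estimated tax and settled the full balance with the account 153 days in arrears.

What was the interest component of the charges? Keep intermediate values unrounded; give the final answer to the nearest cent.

A$3,774.03

Interest: A$43,000.57 × ((1 + 0.00055)^153 − 1) = A$43,000.57 × 0.08776689… = A$3,774.0262…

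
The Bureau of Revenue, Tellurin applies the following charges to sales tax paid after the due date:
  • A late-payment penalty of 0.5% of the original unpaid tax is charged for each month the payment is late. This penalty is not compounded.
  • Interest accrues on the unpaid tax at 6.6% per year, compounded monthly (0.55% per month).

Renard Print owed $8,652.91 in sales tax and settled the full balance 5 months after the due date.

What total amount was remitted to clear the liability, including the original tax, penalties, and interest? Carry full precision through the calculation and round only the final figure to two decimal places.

Late-payment penalty: 5 × 0.5% × $8,652.91 = $216.32…
Interest: $8,652.91 × ((1 + 0.0055)^5 − 1) = $8,652.91 × 0.0278042… = $240.5870…
Total = $8,652.91 + $216.3228… + $240.5870… = $9,109.82

$9,109.82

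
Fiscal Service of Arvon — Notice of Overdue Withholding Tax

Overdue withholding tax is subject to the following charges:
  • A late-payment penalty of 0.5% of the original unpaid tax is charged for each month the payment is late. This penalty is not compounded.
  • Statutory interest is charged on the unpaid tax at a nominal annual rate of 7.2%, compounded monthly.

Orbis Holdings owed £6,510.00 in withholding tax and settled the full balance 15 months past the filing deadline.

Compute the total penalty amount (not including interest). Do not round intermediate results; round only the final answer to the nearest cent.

Late-payment penalty = 0.5% × £6,510.00 × 15 mo = £488.25

£488.25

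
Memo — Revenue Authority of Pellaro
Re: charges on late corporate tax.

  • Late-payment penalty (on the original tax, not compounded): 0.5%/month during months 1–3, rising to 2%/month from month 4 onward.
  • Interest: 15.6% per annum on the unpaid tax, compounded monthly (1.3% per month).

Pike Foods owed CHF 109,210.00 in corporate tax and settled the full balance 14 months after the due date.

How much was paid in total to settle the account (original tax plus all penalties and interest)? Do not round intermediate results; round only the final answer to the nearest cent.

CHF 156,520.65

Penalty, months 1–3: 3 × 0.5% × CHF 109,210.00 = CHF 1,638.15
Penalty, months 4–14: 11 × 2% × CHF 109,210.00 = CHF 24,026.20
Interest: CHF 109,210.00 × ((1 + 0.013)^14 − 1) = CHF 109,210.00 × 0.1982081… = CHF 21,646.3018…
Total = CHF 109,210.00 + CHF 25,664.3500 + CHF 21,646.3018… = CHF 156,520.65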